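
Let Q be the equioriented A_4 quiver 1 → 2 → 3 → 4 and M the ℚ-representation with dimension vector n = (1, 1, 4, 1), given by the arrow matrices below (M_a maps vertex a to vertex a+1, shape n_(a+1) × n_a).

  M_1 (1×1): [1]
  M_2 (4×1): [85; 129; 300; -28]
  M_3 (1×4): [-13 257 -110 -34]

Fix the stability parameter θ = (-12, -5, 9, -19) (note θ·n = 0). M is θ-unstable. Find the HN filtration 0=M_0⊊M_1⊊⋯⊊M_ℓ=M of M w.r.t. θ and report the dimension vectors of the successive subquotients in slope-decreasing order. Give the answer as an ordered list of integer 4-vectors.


Barcode: M ≅ I[1,3], I[3,3]^2, I[3,4]. HN layers by μ_θ (3 steps, strictly decreasing):
  μ^(1)=9; μ^(2)=-5; μ^(3)=-12

((0, 0, 3, 0); (0, 1, 1, 1); (1, 0, 0, 0))


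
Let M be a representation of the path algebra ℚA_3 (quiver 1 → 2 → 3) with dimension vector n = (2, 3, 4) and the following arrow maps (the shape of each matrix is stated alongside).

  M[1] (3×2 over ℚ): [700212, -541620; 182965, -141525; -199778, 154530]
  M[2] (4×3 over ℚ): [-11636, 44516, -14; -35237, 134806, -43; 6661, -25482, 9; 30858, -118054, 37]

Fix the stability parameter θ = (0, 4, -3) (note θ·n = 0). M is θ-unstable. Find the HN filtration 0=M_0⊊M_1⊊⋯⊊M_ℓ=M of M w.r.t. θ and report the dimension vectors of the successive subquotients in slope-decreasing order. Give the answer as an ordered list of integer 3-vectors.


Via rank(M_{q-1}∘⋯∘M_p): M ≅ I[1,1], I[1,2], I[2,3]^2, I[3,3]^2.
μ_θ-semistable layers: μ^(1)=4; μ^(2)=1/2; μ^(3)=0; μ^(4)=-3

((0, 1, 0); (0, 2, 2); (2, 0, 0); (0, 0, 2))


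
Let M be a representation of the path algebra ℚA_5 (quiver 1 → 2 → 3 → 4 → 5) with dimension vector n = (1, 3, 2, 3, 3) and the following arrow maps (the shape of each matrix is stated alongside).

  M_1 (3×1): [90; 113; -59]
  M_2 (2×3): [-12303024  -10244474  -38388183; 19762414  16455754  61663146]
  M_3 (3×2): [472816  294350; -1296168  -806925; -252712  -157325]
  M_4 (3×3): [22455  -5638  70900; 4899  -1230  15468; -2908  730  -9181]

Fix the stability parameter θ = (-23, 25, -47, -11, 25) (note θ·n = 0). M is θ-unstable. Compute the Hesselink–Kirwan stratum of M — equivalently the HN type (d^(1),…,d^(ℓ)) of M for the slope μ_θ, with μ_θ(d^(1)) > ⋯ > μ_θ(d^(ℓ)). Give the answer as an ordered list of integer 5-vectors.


Via rank(M_{q-1}∘⋯∘M_p): M ≅ I[1,3], I[2,2], I[2,5], I[4,4], I[4,5], I[5,5].
μ_θ-semistable layers: μ^(1)=25; μ^(2)=-11; μ^(3)=-23

((0, 1, 0, 0, 3); (0, 2, 2, 3, 0); (1, 0, 0, 0, 0))


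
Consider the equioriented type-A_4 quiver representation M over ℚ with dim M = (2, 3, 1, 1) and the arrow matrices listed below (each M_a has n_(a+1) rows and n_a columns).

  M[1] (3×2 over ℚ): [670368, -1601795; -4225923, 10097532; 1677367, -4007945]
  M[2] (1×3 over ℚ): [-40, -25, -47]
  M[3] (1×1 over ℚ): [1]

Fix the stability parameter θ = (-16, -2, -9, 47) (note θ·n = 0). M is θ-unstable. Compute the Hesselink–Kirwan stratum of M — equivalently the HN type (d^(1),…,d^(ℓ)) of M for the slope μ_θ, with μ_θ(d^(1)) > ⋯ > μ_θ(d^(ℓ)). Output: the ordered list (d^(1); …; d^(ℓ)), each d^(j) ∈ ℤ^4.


Interval decomposition of M: I[1,2], I[1,4], I[2,2].
HN type (ℓ=4): μ^(1)=47; μ^(2)=-2; μ^(3)=-11/2; μ^(4)=-16

((0, 0, 0, 1); (0, 2, 0, 0); (0, 1, 1, 0); (2, 0, 0, 0))


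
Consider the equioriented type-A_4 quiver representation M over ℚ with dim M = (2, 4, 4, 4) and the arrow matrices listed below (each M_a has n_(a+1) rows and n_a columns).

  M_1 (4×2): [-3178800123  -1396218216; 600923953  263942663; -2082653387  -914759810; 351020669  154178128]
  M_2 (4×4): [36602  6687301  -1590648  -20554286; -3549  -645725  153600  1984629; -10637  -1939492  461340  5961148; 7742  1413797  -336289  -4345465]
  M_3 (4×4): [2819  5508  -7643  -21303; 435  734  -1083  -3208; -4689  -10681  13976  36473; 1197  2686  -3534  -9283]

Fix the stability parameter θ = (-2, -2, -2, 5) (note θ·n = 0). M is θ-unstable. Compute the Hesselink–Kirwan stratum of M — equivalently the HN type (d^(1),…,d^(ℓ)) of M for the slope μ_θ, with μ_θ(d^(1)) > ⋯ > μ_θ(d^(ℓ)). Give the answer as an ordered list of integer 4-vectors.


Barcode: M ≅ I[1,4]^2, I[2,4]^2. HN layers by μ_θ (2 steps, strictly decreasing):
  μ^(1)=5; μ^(2)=-2

((0, 0, 0, 4); (2, 4, 4, 0))


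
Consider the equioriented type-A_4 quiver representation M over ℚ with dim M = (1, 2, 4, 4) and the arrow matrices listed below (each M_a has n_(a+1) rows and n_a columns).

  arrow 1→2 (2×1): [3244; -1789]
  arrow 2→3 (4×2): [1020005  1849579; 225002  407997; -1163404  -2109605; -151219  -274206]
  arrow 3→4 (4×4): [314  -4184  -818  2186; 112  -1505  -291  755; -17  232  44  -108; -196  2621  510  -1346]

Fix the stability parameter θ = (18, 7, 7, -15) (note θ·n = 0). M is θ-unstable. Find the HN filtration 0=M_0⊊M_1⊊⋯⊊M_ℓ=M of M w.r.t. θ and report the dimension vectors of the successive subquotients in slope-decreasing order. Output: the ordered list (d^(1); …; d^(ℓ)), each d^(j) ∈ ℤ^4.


Barcode: M ≅ I[1,4], I[2,4], I[3,3], I[3,4], I[4,4]. HN layers by μ_θ (5 steps, strictly decreasing):
  μ^(1)=7; μ^(2)=17/4; μ^(3)=-1/3; μ^(4)=-4; μ^(5)=-15

((0, 0, 1, 0); (1, 1, 1, 1); (0, 1, 1, 1); (0, 0, 1, 1); (0, 0, 0, 1))


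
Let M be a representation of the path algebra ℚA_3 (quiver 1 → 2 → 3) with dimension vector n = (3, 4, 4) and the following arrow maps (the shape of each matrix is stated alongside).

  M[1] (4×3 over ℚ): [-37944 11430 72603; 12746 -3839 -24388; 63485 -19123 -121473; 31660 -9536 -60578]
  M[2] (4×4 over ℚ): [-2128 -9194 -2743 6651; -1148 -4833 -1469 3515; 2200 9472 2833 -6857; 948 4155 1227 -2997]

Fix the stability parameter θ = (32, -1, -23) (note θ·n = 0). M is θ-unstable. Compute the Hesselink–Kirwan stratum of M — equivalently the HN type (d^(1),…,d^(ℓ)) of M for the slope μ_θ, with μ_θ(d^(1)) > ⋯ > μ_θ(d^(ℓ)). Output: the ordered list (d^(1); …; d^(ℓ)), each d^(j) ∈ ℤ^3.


Barcode: M ≅ I[1,2], I[1,3]^2, I[2,2], I[3,3]^2. HN layers by μ_θ (4 steps, strictly decreasing):
  μ^(1)=31/2; μ^(2)=8/3; μ^(3)=-1; μ^(4)=-23

((1, 1, 0); (2, 2, 2); (0, 1, 0); (0, 0, 2))


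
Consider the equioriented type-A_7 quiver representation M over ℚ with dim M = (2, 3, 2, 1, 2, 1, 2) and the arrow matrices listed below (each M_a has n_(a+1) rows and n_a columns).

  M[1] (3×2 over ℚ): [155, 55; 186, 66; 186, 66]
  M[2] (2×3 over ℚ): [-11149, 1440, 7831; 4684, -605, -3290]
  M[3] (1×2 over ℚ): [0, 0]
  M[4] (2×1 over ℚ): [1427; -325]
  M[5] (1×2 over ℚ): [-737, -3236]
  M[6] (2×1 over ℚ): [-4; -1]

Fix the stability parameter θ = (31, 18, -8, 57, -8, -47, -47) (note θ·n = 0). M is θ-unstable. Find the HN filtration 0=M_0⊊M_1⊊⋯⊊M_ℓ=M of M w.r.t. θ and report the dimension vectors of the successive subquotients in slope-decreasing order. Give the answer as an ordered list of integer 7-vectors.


Interval decomposition of M: I[1,1], I[1,3], I[2,2], I[2,3], I[4,7], I[5,5], I[7,7].
HN type (ℓ=7): μ^(1)=31; μ^(2)=18; μ^(3)=41/3; μ^(4)=5; μ^(5)=-8; μ^(6)=-45/4; μ^(7)=-47

((1, 0, 0, 0, 0, 0, 0); (0, 1, 0, 0, 0, 0, 0); (1, 1, 1, 0, 0, 0, 0); (0, 1, 1, 0, 0, 0, 0); (0, 0, 0, 0, 1, 0, 0); (0, 0, 0, 1, 1, 1, 1); (0, 0, 0, 0, 0, 0, 1))


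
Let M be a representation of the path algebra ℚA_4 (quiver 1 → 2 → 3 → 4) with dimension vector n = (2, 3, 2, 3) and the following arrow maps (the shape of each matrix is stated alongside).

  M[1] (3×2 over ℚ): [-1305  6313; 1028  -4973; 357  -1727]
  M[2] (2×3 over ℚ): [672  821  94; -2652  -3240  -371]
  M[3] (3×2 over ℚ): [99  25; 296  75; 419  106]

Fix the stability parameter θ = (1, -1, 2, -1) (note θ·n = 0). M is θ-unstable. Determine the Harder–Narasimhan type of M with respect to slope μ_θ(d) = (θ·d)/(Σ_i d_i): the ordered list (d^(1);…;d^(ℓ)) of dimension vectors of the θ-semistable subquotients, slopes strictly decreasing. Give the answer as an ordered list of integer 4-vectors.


Interval decomposition of M: I[1,4]^2, I[2,2], I[4,4].
HN type (ℓ=3): μ^(1)=1/2; μ^(2)=0; μ^(3)=-1

((0, 0, 2, 2); (2, 2, 0, 0); (0, 1, 0, 1))


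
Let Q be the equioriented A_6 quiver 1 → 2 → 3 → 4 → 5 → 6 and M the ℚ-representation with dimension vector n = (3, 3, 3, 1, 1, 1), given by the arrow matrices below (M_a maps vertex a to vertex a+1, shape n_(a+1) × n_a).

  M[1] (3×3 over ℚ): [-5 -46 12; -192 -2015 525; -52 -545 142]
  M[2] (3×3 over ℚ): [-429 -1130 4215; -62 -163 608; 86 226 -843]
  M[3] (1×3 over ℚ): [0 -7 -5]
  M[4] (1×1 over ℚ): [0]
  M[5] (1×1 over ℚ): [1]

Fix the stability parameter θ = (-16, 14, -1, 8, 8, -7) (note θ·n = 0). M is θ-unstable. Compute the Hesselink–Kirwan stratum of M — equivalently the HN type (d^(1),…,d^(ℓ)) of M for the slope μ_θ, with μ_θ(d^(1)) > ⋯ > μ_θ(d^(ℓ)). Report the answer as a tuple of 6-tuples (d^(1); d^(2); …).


Interval decomposition of M: I[1,3]^2, I[1,4], I[5,6].
HN type (ℓ=4): μ^(1)=8; μ^(2)=13/2; μ^(3)=1/2; μ^(4)=-16

((0, 0, 0, 1, 0, 0); (0, 3, 3, 0, 0, 0); (0, 0, 0, 0, 1, 1); (3, 0, 0, 0, 0, 0))


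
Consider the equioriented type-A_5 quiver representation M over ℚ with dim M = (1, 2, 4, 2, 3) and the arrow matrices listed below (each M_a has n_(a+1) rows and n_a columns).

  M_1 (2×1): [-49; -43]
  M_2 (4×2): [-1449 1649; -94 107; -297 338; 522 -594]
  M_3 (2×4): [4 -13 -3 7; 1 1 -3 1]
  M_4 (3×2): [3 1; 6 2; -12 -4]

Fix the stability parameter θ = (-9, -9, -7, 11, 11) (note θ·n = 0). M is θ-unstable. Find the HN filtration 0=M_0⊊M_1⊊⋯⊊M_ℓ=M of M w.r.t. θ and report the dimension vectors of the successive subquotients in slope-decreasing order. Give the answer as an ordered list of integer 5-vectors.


Via rank(M_{q-1}∘⋯∘M_p): M ≅ I[1,5], I[2,4], I[3,3]^2, I[5,5]^2.
μ_θ-semistable layers: μ^(1)=11; μ^(2)=-7; μ^(3)=-9

((0, 0, 0, 2, 3); (0, 0, 4, 0, 0); (1, 2, 0, 0, 0))


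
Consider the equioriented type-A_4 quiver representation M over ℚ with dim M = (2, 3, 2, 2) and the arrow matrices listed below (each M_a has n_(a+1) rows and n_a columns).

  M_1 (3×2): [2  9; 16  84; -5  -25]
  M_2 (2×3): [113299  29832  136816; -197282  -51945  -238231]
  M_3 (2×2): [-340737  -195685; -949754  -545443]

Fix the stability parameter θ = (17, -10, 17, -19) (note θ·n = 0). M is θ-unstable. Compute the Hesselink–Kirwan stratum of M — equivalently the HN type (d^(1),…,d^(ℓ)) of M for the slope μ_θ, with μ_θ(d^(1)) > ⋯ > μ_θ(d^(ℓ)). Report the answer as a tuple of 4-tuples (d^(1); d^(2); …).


Interval decomposition of M: I[1,4]^2, I[2,2].
HN type (ℓ=2): μ^(1)=5/4; μ^(2)=-10

((2, 2, 2, 2); (0, 1, 0, 0))


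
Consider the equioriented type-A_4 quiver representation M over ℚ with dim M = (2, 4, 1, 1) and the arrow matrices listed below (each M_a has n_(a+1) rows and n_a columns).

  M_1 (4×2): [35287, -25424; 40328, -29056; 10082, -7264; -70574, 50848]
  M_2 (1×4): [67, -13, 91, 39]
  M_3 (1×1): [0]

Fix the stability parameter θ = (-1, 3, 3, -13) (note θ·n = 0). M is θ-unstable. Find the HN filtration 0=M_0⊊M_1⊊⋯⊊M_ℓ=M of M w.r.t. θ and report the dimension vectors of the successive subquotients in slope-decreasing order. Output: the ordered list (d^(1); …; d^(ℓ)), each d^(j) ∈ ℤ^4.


Interval decomposition of M: I[1,1], I[1,3], I[2,2]^3, I[4,4].
HN type (ℓ=3): μ^(1)=3; μ^(2)=-1; μ^(3)=-13

((0, 4, 1, 0); (2, 0, 0, 0); (0, 0, 0, 1))


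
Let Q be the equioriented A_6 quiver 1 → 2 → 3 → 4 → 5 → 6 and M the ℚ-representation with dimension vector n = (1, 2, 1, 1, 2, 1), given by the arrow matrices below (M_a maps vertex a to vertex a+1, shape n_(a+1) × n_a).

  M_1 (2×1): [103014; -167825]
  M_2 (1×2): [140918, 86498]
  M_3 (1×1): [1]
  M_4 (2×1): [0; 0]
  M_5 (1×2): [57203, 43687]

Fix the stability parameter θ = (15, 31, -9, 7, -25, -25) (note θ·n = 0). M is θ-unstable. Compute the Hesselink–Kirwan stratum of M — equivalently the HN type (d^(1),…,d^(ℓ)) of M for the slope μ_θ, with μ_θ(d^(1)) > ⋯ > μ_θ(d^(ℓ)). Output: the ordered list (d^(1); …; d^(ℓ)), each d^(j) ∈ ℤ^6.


Via rank(M_{q-1}∘⋯∘M_p): M ≅ I[1,4], I[2,2], I[5,5], I[5,6].
μ_θ-semistable layers: μ^(1)=31; μ^(2)=11; μ^(3)=-25

((0, 1, 0, 0, 0, 0); (1, 1, 1, 1, 0, 0); (0, 0, 0, 0, 2, 1))


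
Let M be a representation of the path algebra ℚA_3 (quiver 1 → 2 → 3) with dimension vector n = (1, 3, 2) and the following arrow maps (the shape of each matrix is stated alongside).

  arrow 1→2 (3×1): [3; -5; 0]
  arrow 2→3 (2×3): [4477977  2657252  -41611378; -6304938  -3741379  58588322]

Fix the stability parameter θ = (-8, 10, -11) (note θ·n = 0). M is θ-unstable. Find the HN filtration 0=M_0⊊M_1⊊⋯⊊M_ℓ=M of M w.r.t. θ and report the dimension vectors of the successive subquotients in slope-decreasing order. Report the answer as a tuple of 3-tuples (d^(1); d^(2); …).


Barcode: M ≅ I[1,3], I[2,2], I[2,3]. HN layers by μ_θ (3 steps, strictly decreasing):
  μ^(1)=10; μ^(2)=-1/2; μ^(3)=-8

((0, 1, 0); (0, 2, 2); (1, 0, 0))


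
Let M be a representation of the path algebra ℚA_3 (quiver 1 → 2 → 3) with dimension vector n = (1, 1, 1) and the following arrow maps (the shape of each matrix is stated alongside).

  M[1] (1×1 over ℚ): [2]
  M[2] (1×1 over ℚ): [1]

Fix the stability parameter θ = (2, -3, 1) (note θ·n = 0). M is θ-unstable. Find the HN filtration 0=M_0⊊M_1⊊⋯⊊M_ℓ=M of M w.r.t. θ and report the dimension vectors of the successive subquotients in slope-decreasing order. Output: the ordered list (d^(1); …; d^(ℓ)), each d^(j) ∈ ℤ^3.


Barcode: M ≅ I[1,3]. HN layers by μ_θ (2 steps, strictly decreasing):
  μ^(1)=1; μ^(2)=-1/2

((0, 0, 1); (1, 1, 0))


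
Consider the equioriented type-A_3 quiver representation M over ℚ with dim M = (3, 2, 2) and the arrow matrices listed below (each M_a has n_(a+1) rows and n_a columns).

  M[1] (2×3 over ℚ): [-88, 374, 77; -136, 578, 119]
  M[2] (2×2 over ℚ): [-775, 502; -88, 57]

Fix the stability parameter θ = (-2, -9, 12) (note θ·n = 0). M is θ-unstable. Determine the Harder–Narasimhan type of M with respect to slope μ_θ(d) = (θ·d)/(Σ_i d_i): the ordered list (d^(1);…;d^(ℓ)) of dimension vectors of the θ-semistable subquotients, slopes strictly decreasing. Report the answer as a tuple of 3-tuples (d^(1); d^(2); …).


Barcode: M ≅ I[1,1]^2, I[1,3], I[2,3]. HN layers by μ_θ (4 steps, strictly decreasing):
  μ^(1)=12; μ^(2)=-2; μ^(3)=-11/2; μ^(4)=-9

((0, 0, 2); (2, 0, 0); (1, 1, 0); (0, 1, 0))


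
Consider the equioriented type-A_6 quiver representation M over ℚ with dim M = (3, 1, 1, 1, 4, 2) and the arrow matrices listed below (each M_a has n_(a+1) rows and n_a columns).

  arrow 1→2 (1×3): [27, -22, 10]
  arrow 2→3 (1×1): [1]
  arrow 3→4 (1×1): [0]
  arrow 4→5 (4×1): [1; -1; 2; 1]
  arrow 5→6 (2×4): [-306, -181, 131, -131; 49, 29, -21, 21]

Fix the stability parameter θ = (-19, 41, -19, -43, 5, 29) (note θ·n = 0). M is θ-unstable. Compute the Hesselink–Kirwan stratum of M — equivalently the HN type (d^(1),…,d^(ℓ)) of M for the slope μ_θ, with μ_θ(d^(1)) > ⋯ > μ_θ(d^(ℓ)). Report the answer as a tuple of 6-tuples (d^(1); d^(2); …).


Barcode: M ≅ I[1,1]^2, I[1,3], I[4,6], I[5,5]^2, I[5,6]. HN layers by μ_θ (5 steps, strictly decreasing):
  μ^(1)=29; μ^(2)=11; μ^(3)=5; μ^(4)=-19; μ^(5)=-43

((0, 0, 0, 0, 0, 2); (0, 1, 1, 0, 0, 0); (0, 0, 0, 0, 4, 0); (3, 0, 0, 0, 0, 0); (0, 0, 0, 1, 0, 0))


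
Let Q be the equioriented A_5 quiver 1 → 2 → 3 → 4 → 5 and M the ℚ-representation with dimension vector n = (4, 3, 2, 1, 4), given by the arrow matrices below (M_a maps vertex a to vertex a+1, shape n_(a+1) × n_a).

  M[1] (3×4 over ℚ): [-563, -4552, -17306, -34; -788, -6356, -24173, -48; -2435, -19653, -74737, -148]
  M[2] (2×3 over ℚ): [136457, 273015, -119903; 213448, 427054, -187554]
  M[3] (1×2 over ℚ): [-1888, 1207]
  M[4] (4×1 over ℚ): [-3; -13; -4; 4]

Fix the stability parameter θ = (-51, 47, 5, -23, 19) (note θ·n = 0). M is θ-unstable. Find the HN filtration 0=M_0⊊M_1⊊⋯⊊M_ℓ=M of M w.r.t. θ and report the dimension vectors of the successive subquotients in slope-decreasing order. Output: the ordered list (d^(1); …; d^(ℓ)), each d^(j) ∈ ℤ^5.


Barcode: M ≅ I[1,1], I[1,2], I[1,3], I[1,5], I[5,5]^3. HN layers by μ_θ (5 steps, strictly decreasing):
  μ^(1)=47; μ^(2)=26; μ^(3)=19; μ^(4)=29/3; μ^(5)=-51

((0, 1, 0, 0, 0); (0, 1, 1, 0, 0); (0, 0, 0, 0, 4); (0, 1, 1, 1, 0); (4, 0, 0, 0, 0))


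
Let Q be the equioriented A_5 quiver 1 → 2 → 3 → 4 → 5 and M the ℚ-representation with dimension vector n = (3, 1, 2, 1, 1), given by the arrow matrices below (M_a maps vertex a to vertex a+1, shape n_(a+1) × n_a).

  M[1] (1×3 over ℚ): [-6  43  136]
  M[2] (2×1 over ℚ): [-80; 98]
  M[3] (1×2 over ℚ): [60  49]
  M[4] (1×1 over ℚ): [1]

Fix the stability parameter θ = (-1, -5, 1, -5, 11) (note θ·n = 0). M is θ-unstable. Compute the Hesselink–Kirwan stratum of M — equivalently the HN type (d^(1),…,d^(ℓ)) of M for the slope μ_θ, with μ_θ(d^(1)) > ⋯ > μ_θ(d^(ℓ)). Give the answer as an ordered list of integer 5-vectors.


Interval decomposition of M: I[1,1]^2, I[1,5], I[3,3].
HN type (ℓ=5): μ^(1)=11; μ^(2)=1; μ^(3)=-1; μ^(4)=-2; μ^(5)=-3

((0, 0, 0, 0, 1); (0, 0, 1, 0, 0); (2, 0, 0, 0, 0); (0, 0, 1, 1, 0); (1, 1, 0, 0, 0))


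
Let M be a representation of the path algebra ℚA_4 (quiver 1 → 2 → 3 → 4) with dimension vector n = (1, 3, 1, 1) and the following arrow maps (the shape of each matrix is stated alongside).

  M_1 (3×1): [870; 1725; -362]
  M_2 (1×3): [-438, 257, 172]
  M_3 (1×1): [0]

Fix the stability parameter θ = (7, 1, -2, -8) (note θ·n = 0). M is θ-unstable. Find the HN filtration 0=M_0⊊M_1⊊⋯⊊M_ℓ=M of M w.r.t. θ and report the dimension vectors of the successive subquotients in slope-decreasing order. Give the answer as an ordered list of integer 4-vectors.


Interval decomposition of M: I[1,3], I[2,2]^2, I[4,4].
HN type (ℓ=3): μ^(1)=2; μ^(2)=1; μ^(3)=-8

((1, 1, 1, 0); (0, 2, 0, 0); (0, 0, 0, 1))


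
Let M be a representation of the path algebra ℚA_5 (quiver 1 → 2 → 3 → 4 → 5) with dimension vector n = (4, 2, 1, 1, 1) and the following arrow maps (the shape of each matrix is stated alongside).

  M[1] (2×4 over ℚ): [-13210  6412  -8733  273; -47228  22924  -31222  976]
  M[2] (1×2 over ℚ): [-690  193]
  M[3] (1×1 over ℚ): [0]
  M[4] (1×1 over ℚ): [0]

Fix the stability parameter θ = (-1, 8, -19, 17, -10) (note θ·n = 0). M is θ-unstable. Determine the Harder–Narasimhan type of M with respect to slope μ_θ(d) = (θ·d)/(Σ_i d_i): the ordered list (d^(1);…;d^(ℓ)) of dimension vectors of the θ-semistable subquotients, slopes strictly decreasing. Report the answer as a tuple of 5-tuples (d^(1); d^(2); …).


Barcode: M ≅ I[1,1]^2, I[1,2], I[1,3], I[4,4], I[5,5]. HN layers by μ_θ (5 steps, strictly decreasing):
  μ^(1)=17; μ^(2)=8; μ^(3)=-1; μ^(4)=-4; μ^(5)=-10

((0, 0, 0, 1, 0); (0, 1, 0, 0, 0); (3, 0, 0, 0, 0); (1, 1, 1, 0, 0); (0, 0, 0, 0, 1))


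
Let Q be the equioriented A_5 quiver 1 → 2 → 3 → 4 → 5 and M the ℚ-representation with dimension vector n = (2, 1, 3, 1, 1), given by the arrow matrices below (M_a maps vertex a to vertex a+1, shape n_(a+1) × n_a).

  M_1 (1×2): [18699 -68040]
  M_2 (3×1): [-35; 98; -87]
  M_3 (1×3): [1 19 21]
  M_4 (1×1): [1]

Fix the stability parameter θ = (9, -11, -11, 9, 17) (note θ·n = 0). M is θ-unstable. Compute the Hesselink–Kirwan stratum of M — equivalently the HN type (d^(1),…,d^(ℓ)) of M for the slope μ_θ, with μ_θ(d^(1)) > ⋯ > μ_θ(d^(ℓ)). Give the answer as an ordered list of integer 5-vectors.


Interval decomposition of M: I[1,1], I[1,3], I[3,3], I[3,5].
HN type (ℓ=4): μ^(1)=17; μ^(2)=9; μ^(3)=-13/3; μ^(4)=-11

((0, 0, 0, 0, 1); (1, 0, 0, 1, 0); (1, 1, 1, 0, 0); (0, 0, 2, 0, 0))


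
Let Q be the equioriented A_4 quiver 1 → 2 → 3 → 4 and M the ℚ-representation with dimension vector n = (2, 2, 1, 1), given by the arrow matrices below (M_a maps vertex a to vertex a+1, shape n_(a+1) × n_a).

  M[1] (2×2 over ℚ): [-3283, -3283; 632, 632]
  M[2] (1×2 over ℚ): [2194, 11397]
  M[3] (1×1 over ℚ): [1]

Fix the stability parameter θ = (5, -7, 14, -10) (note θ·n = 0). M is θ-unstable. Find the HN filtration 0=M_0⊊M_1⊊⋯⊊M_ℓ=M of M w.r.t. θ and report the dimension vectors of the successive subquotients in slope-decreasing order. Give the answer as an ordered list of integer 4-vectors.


Barcode: M ≅ I[1,1], I[1,4], I[2,2]. HN layers by μ_θ (4 steps, strictly decreasing):
  μ^(1)=5; μ^(2)=2; μ^(3)=-1; μ^(4)=-7

((1, 0, 0, 0); (0, 0, 1, 1); (1, 1, 0, 0); (0, 1, 0, 0))


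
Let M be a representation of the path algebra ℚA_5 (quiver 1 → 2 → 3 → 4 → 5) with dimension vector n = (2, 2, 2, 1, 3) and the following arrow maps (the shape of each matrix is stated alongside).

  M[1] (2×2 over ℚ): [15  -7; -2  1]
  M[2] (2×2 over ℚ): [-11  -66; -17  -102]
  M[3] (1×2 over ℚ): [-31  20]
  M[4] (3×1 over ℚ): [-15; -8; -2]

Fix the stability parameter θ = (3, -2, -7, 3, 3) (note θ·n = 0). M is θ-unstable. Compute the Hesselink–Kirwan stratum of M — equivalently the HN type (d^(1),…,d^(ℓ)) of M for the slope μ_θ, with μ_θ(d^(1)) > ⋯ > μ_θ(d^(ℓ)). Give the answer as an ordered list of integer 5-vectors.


Via rank(M_{q-1}∘⋯∘M_p): M ≅ I[1,2], I[1,5], I[3,3], I[5,5]^2.
μ_θ-semistable layers: μ^(1)=3; μ^(2)=1/2; μ^(3)=-2; μ^(4)=-7

((0, 0, 0, 1, 3); (1, 1, 0, 0, 0); (1, 1, 1, 0, 0); (0, 0, 1, 0, 0))


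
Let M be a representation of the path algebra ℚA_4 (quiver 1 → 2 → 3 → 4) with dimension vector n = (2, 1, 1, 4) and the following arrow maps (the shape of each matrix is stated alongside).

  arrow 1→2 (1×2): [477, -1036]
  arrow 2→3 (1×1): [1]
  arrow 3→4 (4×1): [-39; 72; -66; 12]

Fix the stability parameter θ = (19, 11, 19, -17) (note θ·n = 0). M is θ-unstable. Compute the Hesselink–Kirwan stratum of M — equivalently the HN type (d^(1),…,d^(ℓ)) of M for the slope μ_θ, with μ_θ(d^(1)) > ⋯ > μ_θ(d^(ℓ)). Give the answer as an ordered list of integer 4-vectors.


Barcode: M ≅ I[1,1], I[1,4], I[4,4]^3. HN layers by μ_θ (3 steps, strictly decreasing):
  μ^(1)=19; μ^(2)=8; μ^(3)=-17

((1, 0, 0, 0); (1, 1, 1, 1); (0, 0, 0, 3))


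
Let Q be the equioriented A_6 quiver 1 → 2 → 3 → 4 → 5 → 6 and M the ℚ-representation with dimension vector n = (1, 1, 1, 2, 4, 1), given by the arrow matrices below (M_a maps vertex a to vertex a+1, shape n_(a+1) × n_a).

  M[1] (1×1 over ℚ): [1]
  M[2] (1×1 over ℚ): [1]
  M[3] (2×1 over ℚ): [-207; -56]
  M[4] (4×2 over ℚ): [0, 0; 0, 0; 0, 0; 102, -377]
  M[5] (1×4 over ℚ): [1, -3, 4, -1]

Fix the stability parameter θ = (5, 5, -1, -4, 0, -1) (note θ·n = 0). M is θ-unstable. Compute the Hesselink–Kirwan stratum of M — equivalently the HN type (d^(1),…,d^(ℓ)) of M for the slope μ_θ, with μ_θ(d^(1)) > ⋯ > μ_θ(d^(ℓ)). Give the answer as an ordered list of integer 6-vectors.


Via rank(M_{q-1}∘⋯∘M_p): M ≅ I[1,6], I[4,4], I[5,5]^3.
μ_θ-semistable layers: μ^(1)=2/3; μ^(2)=0; μ^(3)=-4

((1, 1, 1, 1, 1, 1); (0, 0, 0, 0, 3, 0); (0, 0, 0, 1, 0, 0))


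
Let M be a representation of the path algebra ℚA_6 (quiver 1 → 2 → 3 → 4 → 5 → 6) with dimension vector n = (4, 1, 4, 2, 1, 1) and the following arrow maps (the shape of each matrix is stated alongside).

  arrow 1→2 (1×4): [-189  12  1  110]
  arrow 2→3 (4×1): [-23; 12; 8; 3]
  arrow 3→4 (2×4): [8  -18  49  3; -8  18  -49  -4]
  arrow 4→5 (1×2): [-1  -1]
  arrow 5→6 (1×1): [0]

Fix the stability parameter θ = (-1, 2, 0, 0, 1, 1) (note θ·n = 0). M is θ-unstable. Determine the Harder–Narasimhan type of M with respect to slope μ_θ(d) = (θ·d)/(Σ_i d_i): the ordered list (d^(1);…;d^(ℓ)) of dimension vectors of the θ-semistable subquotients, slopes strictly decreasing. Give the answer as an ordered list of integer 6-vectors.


Barcode: M ≅ I[1,1]^3, I[1,5], I[3,3]^2, I[3,4], I[6,6]. HN layers by μ_θ (4 steps, strictly decreasing):
  μ^(1)=1; μ^(2)=2/3; μ^(3)=0; μ^(4)=-1

((0, 0, 0, 0, 1, 1); (0, 1, 1, 1, 0, 0); (0, 0, 3, 1, 0, 0); (4, 0, 0, 0, 0, 0))


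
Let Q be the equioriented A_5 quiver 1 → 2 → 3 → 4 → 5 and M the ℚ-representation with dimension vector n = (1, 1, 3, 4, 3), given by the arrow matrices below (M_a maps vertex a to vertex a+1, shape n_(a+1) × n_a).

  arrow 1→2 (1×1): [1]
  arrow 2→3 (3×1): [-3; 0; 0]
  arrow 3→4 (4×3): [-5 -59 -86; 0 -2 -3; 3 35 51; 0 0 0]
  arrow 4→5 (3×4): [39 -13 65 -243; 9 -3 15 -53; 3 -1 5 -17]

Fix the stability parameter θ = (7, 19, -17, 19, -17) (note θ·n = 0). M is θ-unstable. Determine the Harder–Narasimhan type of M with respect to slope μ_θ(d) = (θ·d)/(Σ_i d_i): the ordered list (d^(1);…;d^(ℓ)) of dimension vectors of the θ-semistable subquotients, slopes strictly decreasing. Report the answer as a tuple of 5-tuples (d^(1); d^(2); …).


Barcode: M ≅ I[1,4], I[3,3], I[3,4], I[4,5]^2, I[5,5]. HN layers by μ_θ (4 steps, strictly decreasing):
  μ^(1)=19; μ^(2)=3; μ^(3)=1; μ^(4)=-17

((0, 0, 0, 2, 0); (1, 1, 1, 0, 0); (0, 0, 0, 2, 2); (0, 0, 2, 0, 1))


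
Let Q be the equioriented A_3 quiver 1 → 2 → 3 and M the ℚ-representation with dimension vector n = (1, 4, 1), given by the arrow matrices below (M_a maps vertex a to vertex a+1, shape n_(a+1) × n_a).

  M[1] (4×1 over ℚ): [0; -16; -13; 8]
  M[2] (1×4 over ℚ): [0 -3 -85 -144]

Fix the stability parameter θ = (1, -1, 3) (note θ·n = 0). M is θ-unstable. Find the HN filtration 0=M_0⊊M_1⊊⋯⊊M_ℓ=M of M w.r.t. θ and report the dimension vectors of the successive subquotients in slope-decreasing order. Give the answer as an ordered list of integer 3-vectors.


Barcode: M ≅ I[1,3], I[2,2]^3. HN layers by μ_θ (3 steps, strictly decreasing):
  μ^(1)=3; μ^(2)=0; μ^(3)=-1

((0, 0, 1); (1, 1, 0); (0, 3, 0))


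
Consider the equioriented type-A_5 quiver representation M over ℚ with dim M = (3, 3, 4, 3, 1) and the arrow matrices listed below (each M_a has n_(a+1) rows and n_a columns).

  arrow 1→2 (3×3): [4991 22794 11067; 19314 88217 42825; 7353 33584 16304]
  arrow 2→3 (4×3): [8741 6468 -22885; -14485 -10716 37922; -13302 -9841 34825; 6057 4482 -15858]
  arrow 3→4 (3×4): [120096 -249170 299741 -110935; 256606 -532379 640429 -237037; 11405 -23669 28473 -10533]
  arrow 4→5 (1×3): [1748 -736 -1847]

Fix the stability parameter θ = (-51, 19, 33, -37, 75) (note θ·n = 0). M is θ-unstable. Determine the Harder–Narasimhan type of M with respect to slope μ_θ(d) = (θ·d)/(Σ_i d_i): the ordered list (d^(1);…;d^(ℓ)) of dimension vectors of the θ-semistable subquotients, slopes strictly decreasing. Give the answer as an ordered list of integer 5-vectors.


Via rank(M_{q-1}∘⋯∘M_p): M ≅ I[1,4]^2, I[1,5], I[3,3].
μ_θ-semistable layers: μ^(1)=75; μ^(2)=33; μ^(3)=5; μ^(4)=-51

((0, 0, 0, 0, 1); (0, 0, 1, 0, 0); (0, 3, 3, 3, 0); (3, 0, 0, 0, 0))


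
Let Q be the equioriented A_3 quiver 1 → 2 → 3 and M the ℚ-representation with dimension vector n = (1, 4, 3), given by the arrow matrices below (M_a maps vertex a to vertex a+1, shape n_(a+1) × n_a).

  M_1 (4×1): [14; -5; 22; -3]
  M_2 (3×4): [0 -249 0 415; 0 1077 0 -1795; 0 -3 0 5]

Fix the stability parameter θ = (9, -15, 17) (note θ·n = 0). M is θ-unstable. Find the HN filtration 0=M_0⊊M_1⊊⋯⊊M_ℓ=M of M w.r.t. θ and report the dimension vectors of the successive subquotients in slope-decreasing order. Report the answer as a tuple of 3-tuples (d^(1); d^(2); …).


Barcode: M ≅ I[1,2], I[2,2]^2, I[2,3], I[3,3]^2. HN layers by μ_θ (3 steps, strictly decreasing):
  μ^(1)=17; μ^(2)=-3; μ^(3)=-15

((0, 0, 3); (1, 1, 0); (0, 3, 0))


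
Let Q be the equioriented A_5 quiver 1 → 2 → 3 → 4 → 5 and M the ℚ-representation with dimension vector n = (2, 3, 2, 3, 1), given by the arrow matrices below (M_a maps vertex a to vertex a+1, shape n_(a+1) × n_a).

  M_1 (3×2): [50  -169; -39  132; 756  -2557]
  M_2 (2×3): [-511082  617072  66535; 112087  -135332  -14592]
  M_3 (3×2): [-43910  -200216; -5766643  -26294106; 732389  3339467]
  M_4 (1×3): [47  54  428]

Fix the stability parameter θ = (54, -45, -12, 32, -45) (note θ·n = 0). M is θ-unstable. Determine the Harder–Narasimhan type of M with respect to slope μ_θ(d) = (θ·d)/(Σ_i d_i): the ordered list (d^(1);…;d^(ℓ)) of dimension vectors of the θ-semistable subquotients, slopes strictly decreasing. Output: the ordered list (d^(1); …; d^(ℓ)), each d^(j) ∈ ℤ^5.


Barcode: M ≅ I[1,4]^2, I[2,2], I[4,5]. HN layers by μ_θ (4 steps, strictly decreasing):
  μ^(1)=32; μ^(2)=-1; μ^(3)=-13/2; μ^(4)=-45

((0, 0, 0, 2, 0); (2, 2, 2, 0, 0); (0, 0, 0, 1, 1); (0, 1, 0, 0, 0))


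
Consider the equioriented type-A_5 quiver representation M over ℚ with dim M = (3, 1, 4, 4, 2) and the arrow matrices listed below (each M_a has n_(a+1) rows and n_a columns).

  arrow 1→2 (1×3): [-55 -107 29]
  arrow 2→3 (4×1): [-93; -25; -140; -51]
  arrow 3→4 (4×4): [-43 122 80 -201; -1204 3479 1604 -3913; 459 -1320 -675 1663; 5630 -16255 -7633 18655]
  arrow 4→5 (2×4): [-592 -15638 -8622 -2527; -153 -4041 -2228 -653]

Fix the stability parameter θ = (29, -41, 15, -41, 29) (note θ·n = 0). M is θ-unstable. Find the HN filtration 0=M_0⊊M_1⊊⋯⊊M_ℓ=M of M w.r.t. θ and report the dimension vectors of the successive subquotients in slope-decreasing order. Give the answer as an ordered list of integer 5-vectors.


Interval decomposition of M: I[1,1]^2, I[1,3], I[3,4], I[3,5]^2, I[4,4].
HN type (ℓ=5): μ^(1)=29; μ^(2)=15; μ^(3)=-6; μ^(4)=-13; μ^(5)=-41

((2, 0, 0, 0, 2); (0, 0, 1, 0, 0); (1, 1, 0, 0, 0); (0, 0, 3, 3, 0); (0, 0, 0, 1, 0))


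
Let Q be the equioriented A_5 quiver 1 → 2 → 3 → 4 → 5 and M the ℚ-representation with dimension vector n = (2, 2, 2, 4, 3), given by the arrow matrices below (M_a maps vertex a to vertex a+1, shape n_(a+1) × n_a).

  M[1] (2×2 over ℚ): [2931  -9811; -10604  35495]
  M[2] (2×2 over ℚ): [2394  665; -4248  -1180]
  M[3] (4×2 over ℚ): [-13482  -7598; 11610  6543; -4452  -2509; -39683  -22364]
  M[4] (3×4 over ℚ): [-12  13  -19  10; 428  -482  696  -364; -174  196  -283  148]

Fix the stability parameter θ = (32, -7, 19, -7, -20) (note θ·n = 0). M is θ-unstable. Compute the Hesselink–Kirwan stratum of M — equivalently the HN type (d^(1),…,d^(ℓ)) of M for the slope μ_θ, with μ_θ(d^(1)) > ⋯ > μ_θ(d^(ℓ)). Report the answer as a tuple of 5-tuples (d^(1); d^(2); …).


Barcode: M ≅ I[1,2], I[1,4], I[3,5], I[4,4], I[4,5], I[5,5]. HN layers by μ_θ (6 steps, strictly decreasing):
  μ^(1)=25/2; μ^(2)=37/4; μ^(3)=-8/3; μ^(4)=-7; μ^(5)=-27/2; μ^(6)=-20

((1, 1, 0, 0, 0); (1, 1, 1, 1, 0); (0, 0, 1, 1, 1); (0, 0, 0, 1, 0); (0, 0, 0, 1, 1); (0, 0, 0, 0, 1))


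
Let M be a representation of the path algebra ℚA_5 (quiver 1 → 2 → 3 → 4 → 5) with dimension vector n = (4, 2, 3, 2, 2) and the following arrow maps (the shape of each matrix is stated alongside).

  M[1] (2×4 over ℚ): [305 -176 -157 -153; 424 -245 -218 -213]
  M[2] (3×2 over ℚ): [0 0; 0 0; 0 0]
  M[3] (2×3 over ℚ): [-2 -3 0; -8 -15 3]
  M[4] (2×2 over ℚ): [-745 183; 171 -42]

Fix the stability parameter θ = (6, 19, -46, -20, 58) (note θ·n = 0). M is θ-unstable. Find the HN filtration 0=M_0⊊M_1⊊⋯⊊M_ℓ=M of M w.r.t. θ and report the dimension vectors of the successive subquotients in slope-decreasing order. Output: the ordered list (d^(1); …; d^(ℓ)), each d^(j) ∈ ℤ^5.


Barcode: M ≅ I[1,1]^2, I[1,2]^2, I[3,3], I[3,5]^2. HN layers by μ_θ (5 steps, strictly decreasing):
  μ^(1)=58; μ^(2)=19; μ^(3)=6; μ^(4)=-20; μ^(5)=-46

((0, 0, 0, 0, 2); (0, 2, 0, 0, 0); (4, 0, 0, 0, 0); (0, 0, 0, 2, 0); (0, 0, 3, 0, 0))


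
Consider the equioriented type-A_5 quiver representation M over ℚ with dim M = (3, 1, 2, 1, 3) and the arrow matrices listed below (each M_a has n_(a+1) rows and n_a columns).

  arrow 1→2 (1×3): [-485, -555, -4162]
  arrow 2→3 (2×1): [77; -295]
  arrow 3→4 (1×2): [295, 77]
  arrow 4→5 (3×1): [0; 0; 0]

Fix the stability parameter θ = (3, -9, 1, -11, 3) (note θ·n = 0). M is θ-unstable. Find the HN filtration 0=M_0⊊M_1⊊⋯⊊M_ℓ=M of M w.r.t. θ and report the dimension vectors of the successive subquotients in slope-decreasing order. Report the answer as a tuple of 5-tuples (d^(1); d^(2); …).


Via rank(M_{q-1}∘⋯∘M_p): M ≅ I[1,1]^2, I[1,3], I[3,4], I[5,5]^3.
μ_θ-semistable layers: μ^(1)=3; μ^(2)=1; μ^(3)=-3; μ^(4)=-5

((2, 0, 0, 0, 3); (0, 0, 1, 0, 0); (1, 1, 0, 0, 0); (0, 0, 1, 1, 0))


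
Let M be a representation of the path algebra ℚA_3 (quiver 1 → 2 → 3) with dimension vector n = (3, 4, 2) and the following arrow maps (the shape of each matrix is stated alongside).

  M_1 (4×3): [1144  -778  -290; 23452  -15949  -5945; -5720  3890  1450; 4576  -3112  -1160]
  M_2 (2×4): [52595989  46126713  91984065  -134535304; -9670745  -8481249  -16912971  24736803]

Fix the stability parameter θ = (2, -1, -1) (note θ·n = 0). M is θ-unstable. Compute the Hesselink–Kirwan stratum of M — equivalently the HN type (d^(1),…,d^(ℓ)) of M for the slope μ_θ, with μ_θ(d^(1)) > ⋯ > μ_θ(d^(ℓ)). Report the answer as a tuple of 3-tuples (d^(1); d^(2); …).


Via rank(M_{q-1}∘⋯∘M_p): M ≅ I[1,1]^2, I[1,3], I[2,2]^2, I[2,3].
μ_θ-semistable layers: μ^(1)=2; μ^(2)=0; μ^(3)=-1

((2, 0, 0); (1, 1, 1); (0, 3, 1))


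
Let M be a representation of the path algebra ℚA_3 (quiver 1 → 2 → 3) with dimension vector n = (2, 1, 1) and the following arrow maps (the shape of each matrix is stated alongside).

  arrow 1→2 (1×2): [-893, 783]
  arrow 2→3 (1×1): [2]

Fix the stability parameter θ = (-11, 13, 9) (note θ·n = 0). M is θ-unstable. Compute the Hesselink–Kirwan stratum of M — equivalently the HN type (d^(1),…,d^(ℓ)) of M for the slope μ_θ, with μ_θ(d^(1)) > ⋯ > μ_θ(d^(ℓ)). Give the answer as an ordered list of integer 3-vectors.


Interval decomposition of M: I[1,1], I[1,3].
HN type (ℓ=2): μ^(1)=11; μ^(2)=-11

((0, 1, 1); (2, 0, 0))


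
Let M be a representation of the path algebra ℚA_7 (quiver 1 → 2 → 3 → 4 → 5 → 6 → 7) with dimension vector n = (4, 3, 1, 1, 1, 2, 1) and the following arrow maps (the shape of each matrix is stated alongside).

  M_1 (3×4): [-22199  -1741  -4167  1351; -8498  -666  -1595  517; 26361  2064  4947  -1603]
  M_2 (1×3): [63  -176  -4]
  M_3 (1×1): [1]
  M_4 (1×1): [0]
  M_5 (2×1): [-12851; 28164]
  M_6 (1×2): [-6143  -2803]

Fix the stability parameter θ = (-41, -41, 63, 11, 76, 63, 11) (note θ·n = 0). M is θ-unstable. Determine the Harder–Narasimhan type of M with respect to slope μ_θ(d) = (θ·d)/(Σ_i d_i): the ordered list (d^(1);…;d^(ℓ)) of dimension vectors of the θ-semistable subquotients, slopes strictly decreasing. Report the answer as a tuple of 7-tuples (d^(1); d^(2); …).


Via rank(M_{q-1}∘⋯∘M_p): M ≅ I[1,1], I[1,2]^2, I[1,4], I[5,7], I[6,6].
μ_θ-semistable layers: μ^(1)=63; μ^(2)=50; μ^(3)=37; μ^(4)=-41

((0, 0, 0, 0, 0, 1, 0); (0, 0, 0, 0, 1, 1, 1); (0, 0, 1, 1, 0, 0, 0); (4, 3, 0, 0, 0, 0, 0))


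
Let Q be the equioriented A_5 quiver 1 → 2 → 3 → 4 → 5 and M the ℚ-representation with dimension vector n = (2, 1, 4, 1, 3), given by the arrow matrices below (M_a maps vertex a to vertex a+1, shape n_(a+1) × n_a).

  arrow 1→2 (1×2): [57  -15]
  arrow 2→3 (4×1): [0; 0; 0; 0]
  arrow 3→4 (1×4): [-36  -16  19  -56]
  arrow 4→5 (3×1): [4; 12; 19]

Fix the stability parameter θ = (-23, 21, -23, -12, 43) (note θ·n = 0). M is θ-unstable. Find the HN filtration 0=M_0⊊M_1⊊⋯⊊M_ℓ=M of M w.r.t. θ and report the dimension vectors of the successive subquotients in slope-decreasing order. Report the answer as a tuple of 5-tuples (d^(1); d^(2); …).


Interval decomposition of M: I[1,1], I[1,2], I[3,3]^3, I[3,5], I[5,5]^2.
HN type (ℓ=4): μ^(1)=43; μ^(2)=21; μ^(3)=-12; μ^(4)=-23

((0, 0, 0, 0, 3); (0, 1, 0, 0, 0); (0, 0, 0, 1, 0); (2, 0, 4, 0, 0))


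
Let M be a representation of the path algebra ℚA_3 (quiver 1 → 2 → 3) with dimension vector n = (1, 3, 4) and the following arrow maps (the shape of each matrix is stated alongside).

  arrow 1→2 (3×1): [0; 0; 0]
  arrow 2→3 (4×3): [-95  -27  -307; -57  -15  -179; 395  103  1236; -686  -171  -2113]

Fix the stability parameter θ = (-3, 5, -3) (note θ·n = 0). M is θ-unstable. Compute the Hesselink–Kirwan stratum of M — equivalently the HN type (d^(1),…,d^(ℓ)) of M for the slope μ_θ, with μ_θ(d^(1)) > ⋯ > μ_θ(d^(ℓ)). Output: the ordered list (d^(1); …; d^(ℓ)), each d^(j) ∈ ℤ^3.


Via rank(M_{q-1}∘⋯∘M_p): M ≅ I[1,1], I[2,3]^3, I[3,3].
μ_θ-semistable layers: μ^(1)=1; μ^(2)=-3

((0, 3, 3); (1, 0, 1))


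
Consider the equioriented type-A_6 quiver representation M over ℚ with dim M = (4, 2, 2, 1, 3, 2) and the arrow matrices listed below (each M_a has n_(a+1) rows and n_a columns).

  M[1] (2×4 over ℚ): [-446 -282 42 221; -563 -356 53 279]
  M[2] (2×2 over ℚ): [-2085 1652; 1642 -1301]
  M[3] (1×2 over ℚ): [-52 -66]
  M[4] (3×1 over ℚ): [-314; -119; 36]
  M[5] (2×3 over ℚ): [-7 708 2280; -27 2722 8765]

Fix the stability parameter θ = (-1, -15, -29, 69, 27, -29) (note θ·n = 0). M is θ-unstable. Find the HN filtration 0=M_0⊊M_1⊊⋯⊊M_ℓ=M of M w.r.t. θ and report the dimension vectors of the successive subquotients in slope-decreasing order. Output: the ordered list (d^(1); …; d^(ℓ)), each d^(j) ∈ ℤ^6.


Interval decomposition of M: I[1,1]^2, I[1,3], I[1,6], I[5,5], I[5,6].
HN type (ℓ=4): μ^(1)=27; μ^(2)=67/3; μ^(3)=-1; μ^(4)=-15

((0, 0, 0, 0, 1, 0); (0, 0, 0, 1, 1, 1); (2, 0, 0, 0, 1, 1); (2, 2, 2, 0, 0, 0))


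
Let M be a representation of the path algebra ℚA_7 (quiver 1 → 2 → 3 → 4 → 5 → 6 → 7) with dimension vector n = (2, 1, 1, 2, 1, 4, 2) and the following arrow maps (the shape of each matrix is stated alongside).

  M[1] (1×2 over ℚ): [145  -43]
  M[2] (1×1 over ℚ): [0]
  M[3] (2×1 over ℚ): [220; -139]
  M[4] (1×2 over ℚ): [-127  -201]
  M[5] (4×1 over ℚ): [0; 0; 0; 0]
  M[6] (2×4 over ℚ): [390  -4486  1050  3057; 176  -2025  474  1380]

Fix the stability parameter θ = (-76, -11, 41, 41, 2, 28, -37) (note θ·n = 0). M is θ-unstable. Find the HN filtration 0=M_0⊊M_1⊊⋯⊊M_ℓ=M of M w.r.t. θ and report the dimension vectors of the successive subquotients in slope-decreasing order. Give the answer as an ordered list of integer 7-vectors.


Barcode: M ≅ I[1,1], I[1,2], I[3,5], I[4,4], I[6,6]^2, I[6,7]^2. HN layers by μ_θ (5 steps, strictly decreasing):
  μ^(1)=41; μ^(2)=28; μ^(3)=-9/2; μ^(4)=-11; μ^(5)=-76

((0, 0, 0, 1, 0, 0, 0); (0, 0, 1, 1, 1, 2, 0); (0, 0, 0, 0, 0, 2, 2); (0, 1, 0, 0, 0, 0, 0); (2, 0, 0, 0, 0, 0, 0))


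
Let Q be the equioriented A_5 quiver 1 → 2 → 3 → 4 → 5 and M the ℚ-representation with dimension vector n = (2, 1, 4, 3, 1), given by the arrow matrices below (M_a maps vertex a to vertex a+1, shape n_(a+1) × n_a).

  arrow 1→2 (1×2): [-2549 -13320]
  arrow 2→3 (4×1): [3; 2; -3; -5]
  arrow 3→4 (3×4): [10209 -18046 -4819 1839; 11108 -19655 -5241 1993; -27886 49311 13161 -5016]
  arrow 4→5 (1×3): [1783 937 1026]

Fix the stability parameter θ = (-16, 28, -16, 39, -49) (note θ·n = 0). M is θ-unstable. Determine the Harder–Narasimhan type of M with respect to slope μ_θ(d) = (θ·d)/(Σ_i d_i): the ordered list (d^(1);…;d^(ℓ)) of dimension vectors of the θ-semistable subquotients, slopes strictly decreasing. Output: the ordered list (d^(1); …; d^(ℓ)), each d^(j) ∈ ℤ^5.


Barcode: M ≅ I[1,1], I[1,5], I[3,3], I[3,4]^2. HN layers by μ_θ (3 steps, strictly decreasing):
  μ^(1)=39; μ^(2)=1/2; μ^(3)=-16

((0, 0, 0, 2, 0); (0, 1, 1, 1, 1); (2, 0, 3, 0, 0))
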